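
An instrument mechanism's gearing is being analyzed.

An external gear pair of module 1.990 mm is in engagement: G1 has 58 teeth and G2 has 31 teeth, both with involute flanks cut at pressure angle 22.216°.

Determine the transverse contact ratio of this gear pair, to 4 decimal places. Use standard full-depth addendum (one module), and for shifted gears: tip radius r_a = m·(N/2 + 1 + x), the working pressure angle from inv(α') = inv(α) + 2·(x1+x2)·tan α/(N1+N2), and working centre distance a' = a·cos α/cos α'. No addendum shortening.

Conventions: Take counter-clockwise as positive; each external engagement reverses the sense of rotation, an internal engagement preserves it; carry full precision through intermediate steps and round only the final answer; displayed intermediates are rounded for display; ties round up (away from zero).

topology: single-mesh involute geometry — m = 1.990, 58T/31T pair
base radii: r_b1 = 53.425900, r_b2 = 28.555223
tip radii: r_a1 = 59.700000, r_a2 = 32.835000
no profile shift: α' = α, a' = a
action lengths: √(r_a1²−r_b1²) = 26.641381, √(r_a2²−r_b2²) = 16.209148
base pitch p_b = π·m·cos α = 5.787670
CR = (26.641381 + 16.209148 − 88.555000·sin 22.21600°)/5.787670 = 1.618604
contact ratio ≈ 1.6186

1.6186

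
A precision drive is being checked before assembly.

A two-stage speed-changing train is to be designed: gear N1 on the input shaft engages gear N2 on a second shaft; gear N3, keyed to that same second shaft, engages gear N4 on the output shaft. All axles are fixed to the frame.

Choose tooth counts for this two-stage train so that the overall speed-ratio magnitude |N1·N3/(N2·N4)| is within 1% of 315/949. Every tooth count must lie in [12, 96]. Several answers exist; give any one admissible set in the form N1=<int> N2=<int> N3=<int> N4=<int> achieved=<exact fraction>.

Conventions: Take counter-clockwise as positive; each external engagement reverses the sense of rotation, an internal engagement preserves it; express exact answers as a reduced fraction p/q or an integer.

N1=15 N2=13 N3=21 N4=73 achieved=315/949

2-stage fixed-axis compound train for ratio 315/949
target = 315/949 in lowest terms: an exact hit needs N1·N3 = k·315 and N2·N4 = k·949 for one integer k, every count in [12, 96]; additionally prefer no 1:1 stage (N1 ≠ N2, N3 ≠ N4)
k = 1: N1·N3 = 315 = 15·21, N2·N4 = 949 = 13·73
achieved = 15·21/(13·73) = 315/949; |achieved − target| = 0 ≤ 63/18980 ✓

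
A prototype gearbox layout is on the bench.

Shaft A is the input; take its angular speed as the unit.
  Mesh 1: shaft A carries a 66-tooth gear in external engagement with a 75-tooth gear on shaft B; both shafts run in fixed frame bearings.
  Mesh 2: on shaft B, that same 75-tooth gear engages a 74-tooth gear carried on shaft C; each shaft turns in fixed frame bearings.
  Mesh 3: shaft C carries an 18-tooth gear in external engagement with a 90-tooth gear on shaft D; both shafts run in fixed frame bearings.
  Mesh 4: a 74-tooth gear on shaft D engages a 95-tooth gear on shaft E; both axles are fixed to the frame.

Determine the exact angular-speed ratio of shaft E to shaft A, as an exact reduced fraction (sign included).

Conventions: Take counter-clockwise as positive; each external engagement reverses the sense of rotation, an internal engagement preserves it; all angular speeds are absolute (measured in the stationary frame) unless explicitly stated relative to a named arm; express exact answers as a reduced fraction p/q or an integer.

class = fixed-axis compound train [4 meshes; 4 ratios multiply, 4 sense flips]
mesh 1 [66T→75T]: running ratio 22/25, sense −
mesh 2 [75T→74T]: running ratio 33/37, sense +
mesh 3 [18T→90T]: running ratio 33/185, sense −
mesh 4 [74T→95T]: running ratio 66/475, sense +
ω_out/ω_in = 66/475

66/475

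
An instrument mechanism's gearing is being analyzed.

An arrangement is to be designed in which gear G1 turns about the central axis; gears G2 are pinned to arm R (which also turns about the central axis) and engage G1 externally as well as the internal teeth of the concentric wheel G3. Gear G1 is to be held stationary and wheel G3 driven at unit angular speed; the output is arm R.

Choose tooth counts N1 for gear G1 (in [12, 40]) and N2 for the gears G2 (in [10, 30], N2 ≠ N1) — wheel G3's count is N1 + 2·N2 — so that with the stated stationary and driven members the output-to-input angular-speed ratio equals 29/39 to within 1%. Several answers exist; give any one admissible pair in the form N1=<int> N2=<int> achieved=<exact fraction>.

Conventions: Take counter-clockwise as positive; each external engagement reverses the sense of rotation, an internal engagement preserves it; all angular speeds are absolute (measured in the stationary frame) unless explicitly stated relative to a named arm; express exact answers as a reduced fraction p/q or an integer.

N1=20 N2=19 achieved=29/39

planetary set to be sized for 29/39 (Willis relation)
Willis with ω_sun = 0: ω_arm/ω_ring = N3/(N1+N3); set equal to 29/39  ⇒  N3/N1 = (29/39)/(1 − 29/39) = 29/10
N3 = N1 + 2·N2  ⇒  N2/N1 = (N3/N1 − 1)/2 = (29/10 − 1)/2 = 19/20
smallest multiple with N1 ≥ 12 and N2 ≥ 10: k = 1  ⇒  N1 = 1·20 = 20, N2 = 1·19 = 19 (N1 ≤ 40, N2 ≤ 30, N2 ≠ N1 ✓), N3 = 20 + 2·19 = 58
check: N3/(N1+N3) with N1 = 20, N3 = 58 gives 29/39; |achieved − target| = 0 ≤ 29/3900 ✓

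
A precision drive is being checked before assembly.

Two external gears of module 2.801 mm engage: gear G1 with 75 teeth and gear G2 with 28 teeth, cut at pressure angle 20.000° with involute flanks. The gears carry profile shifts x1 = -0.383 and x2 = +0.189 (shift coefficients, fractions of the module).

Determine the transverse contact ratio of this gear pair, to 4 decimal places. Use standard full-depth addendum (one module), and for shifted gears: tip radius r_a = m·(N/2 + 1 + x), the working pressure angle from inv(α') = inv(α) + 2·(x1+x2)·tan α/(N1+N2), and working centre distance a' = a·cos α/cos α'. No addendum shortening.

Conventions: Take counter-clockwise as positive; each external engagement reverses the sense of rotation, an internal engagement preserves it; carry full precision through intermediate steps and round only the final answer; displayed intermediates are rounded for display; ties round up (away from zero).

1.7252

single-mesh involute tooth geometry (75T engaging 28T at module 2.801)
base radii: r_b1 = 98.702964, r_b2 = 36.849106
tip radii: r_a1 = 106.765717, r_a2 = 42.544389
inv(α') = inv(20.000°) + 2·(-0.383+0.189)·tan α/(75+28) = 0.01353331  ⇒  α' = 19.38687°
a' = a·cos α / cos α' = 144.2515·cos 20.000°/cos 19.38687° = 143.700040
action lengths: √(r_a1²−r_b1²) = 40.701883, √(r_a2²−r_b2²) = 21.264251
base pitch p_b = π·m·cos α = 8.268920
CR = (40.701883 + 21.264251 − 143.700040·sin 19.38687°)/8.268920 = 1.725211
contact ratio ≈ 1.7252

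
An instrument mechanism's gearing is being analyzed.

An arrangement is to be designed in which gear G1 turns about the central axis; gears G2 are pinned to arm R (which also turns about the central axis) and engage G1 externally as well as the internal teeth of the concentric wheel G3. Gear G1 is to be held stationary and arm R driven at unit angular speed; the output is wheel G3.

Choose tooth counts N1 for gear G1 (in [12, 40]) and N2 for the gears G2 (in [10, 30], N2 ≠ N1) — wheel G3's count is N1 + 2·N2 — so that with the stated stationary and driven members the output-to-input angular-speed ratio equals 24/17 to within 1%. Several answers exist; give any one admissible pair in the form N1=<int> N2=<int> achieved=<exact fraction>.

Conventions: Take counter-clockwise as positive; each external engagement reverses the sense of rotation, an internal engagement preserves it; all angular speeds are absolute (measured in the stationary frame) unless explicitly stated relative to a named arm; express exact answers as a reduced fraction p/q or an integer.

design class (target 24/17): planetary set
Willis with ω_sun = 0: ω_ring/ω_arm = (N1+N3)/N3; set equal to 24/17  ⇒  N3/N1 = 1/(24/17 − 1) = 17/7
N3 = N1 + 2·N2  ⇒  N2/N1 = (N3/N1 − 1)/2 = (17/7 − 1)/2 = 5/7
smallest multiple with N1 ≥ 12 and N2 ≥ 10: k = 2  ⇒  N1 = 2·7 = 14, N2 = 2·5 = 10 (N1 ≤ 40, N2 ≤ 30, N2 ≠ N1 ✓), N3 = 14 + 2·10 = 34
check: (N1+N3)/N3 with N1 = 14, N3 = 34 gives 24/17; |achieved − target| = 0 ≤ 6/425 ✓

N1=14 N2=10 achieved=24/17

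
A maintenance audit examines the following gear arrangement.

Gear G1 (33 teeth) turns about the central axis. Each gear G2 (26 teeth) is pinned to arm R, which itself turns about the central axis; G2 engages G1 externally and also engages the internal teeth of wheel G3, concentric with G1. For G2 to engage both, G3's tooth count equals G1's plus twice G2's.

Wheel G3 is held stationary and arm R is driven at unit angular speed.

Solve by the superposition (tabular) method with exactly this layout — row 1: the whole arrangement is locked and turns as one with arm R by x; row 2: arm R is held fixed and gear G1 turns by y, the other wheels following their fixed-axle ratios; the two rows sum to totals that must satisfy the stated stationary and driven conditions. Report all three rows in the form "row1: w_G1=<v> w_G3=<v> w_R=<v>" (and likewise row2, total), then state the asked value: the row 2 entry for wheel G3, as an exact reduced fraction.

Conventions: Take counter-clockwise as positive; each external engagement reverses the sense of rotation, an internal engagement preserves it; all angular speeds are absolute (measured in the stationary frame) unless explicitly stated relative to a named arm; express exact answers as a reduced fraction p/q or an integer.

row1: w_G1=1 w_G3=1 w_R=1
row2: w_G1=85/33 w_G3=-1 w_R=0
total: w_G1=118/33 w_G3=0 w_R=1
asked value: -1

topology: planetary set — G1 33T / G2 26T / G3 85T, arm = carrier (Willis)
row 1 — lock + rotate with arm: ω_sun = ω_ring = ω_arm = x
superposition row 2 [arm held]: sun y, ring −(33/85)·y, arm 0
boundary: total ω_ring = x − (33/85)·y = 0 and total ω_arm = x = 1  ⇒  y = 85/33, x = 1
row 2 ring = −(33/85)·85/33 = -1
totals (row 1 + row 2): sun 1 + 85/33 = 118/33, ring 1 + (-1) = 0, arm 1 + 0 = 1
asked cell (row2, ring) = -1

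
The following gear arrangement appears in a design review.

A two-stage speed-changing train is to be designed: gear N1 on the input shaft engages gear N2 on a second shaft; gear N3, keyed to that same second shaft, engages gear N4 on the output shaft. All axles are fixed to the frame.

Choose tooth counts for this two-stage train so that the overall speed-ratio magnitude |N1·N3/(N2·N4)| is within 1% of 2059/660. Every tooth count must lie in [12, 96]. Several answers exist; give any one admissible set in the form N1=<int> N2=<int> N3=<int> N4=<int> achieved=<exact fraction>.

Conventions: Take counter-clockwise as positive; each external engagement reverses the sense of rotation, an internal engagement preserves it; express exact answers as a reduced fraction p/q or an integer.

N1=29 N2=12 N3=71 N4=55 achieved=2059/660

class = fixed-axis compound train [2-stage, 2059/660 wanted]
target = 2059/660 in lowest terms: an exact hit needs N1·N3 = k·2059 and N2·N4 = k·660 for one integer k, every count in [12, 96]; additionally prefer no 1:1 stage (N1 ≠ N2, N3 ≠ N4)
k = 1: N1·N3 = 2059 = 29·71, N2·N4 = 660 = 12·55
achieved = 29·71/(12·55) = 2059/660; |achieved − target| = 0 ≤ 2059/66000 ✓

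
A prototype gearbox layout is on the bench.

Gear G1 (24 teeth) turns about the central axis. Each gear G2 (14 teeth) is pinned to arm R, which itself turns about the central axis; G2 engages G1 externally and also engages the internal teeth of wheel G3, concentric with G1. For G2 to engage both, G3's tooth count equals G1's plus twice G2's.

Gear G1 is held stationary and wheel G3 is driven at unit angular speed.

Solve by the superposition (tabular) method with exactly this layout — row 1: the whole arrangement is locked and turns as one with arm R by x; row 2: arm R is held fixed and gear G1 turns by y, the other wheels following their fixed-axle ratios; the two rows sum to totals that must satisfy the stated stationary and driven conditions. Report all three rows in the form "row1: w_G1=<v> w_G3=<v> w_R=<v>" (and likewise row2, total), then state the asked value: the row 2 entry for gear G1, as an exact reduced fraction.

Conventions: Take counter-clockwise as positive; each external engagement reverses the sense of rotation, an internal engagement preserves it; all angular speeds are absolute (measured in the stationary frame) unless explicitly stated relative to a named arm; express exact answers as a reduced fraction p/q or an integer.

row1: w_G1=13/19 w_G3=13/19 w_R=13/19
row2: w_G1=-13/19 w_G3=6/19 w_R=0
total: w_G1=0 w_G3=1 w_R=13/19
asked value: -13/19

class = planetary set [G3 = 24+2·14 = 52; Willis about the carrier]
superposition row 1 [locked train]: every member turns x
superposition row 2 [arm held]: sun y, ring −(24/52)·y, arm 0
boundary: total ω_sun = x + y = 0 and total ω_ring = x − (24/52)·y = 1  ⇒  y = -13/19, x = 13/19
row 2 ring = −(24/52)·(-13/19) = 6/19
totals (row 1 + row 2): sun 13/19 + (-13/19) = 0, ring 13/19 + 6/19 = 1, arm 13/19 + 0 = 13/19
asked cell (row2, sun) = -13/19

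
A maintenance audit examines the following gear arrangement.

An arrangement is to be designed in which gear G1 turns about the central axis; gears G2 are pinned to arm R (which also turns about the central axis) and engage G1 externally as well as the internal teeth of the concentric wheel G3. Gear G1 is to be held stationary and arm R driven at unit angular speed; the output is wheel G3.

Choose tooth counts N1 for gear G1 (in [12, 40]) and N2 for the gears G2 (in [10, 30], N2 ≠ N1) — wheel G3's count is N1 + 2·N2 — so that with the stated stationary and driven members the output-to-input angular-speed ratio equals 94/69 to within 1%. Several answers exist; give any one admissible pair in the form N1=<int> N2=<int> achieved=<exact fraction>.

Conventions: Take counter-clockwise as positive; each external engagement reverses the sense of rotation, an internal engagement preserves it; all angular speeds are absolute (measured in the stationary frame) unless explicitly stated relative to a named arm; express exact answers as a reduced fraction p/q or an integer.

class = planetary set [ratio 94/69 wanted; Willis about the carrier]
Willis with ω_sun = 0: ω_ring/ω_arm = (N1+N3)/N3; set equal to 94/69  ⇒  N3/N1 = 1/(94/69 − 1) = 69/25
N3 = N1 + 2·N2  ⇒  N2/N1 = (N3/N1 − 1)/2 = (69/25 − 1)/2 = 22/25
smallest multiple with N1 ≥ 12 and N2 ≥ 10: k = 1  ⇒  N1 = 1·25 = 25, N2 = 1·22 = 22 (N1 ≤ 40, N2 ≤ 30, N2 ≠ N1 ✓), N3 = 25 + 2·22 = 69
check: (N1+N3)/N3 with N1 = 25, N3 = 69 gives 94/69; |achieved − target| = 0 ≤ 47/3450 ✓

N1=25 N2=22 achieved=94/69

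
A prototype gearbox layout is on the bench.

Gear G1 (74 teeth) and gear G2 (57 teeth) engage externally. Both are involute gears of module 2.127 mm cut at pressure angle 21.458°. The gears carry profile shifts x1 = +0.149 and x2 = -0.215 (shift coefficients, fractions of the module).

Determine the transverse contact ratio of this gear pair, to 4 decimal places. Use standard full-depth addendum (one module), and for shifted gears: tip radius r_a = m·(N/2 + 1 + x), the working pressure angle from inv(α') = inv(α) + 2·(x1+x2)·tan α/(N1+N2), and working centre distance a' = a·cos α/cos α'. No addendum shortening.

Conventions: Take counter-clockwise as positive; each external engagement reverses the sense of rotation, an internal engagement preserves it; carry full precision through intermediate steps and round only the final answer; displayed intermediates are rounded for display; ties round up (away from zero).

1.7274

recognized (one external pair, fixed centres): single-mesh tooth geometry, m = 2.127, N1 = 74, N2 = 57
base radii: r_b1 = 73.244056, r_b2 = 56.417719
tip radii: r_a1 = 81.142923, r_a2 = 62.289195
inv(α') = inv(21.458°) + 2·(+0.149-0.215)·tan α/(74+57) = 0.01815512  ⇒  α' = 21.31000°
a' = a·cos α / cos α' = 139.3185·cos 21.458°/cos 21.31000° = 139.177656
action lengths: √(r_a1²−r_b1²) = 34.921086, √(r_a2²−r_b2²) = 26.400470
base pitch p_b = π·m·cos α = 6.219000
CR = (34.921086 + 26.400470 − 139.177656·sin 21.31000°)/6.219000 = 1.727363
contact ratio ≈ 1.7274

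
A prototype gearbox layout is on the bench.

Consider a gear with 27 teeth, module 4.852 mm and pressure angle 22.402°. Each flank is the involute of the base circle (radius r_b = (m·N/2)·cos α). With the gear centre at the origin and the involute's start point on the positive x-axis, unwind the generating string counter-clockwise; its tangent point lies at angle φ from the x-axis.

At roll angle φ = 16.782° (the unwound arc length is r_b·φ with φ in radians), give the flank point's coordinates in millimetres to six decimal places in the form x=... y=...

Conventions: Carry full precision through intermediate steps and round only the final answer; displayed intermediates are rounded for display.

x=63.100993 y=0.502908

topology: single-mesh involute geometry — m = 4.852, N = 27
pitch radius r_p = m·N/2 = 4.852·27/2 = 65.502000
base radius r_b = r_p·cos α = 65.502000·cos 22.402° = 60.558743
roll angle φ = 16.782° = 0.29290116 rad
x = r_b·(cos φ + φ·sin φ) = 63.100993
y = r_b·(sin φ − φ·cos φ) = 0.502908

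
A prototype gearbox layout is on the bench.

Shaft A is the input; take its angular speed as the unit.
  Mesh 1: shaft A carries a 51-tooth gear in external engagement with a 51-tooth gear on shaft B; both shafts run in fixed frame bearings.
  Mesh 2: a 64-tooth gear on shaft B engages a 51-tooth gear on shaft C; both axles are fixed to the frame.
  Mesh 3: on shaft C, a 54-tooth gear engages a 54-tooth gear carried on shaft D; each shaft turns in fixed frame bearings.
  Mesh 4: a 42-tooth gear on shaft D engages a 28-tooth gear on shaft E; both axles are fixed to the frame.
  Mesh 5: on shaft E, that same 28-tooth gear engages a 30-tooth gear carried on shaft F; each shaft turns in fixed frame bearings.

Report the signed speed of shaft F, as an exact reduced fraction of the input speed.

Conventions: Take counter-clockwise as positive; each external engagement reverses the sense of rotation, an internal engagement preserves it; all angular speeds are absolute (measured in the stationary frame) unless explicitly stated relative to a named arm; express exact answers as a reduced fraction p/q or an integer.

-448/255

5-mesh fixed-axis compound train (all bearings frame-fixed)
mesh 1 [51T→51T]: |ω|/ω_in = 1×51/51 = 1, sense flips to −
mesh 2 [64T→51T]: |ω|/ω_in = 1×64/51 = 64/51, sense flips to +
mesh 3 [54T→54T]: |ω|/ω_in = (64/51)×54/54 = 64/51, sense flips to −
mesh 4 [42T→28T]: |ω|/ω_in = (64/51)×42/28 = 32/17, sense flips to +
mesh 5 [28T→30T]: |ω|/ω_in = (32/17)×28/30 = 448/255, sense flips to −
signed output speed (× input speed) = -448/255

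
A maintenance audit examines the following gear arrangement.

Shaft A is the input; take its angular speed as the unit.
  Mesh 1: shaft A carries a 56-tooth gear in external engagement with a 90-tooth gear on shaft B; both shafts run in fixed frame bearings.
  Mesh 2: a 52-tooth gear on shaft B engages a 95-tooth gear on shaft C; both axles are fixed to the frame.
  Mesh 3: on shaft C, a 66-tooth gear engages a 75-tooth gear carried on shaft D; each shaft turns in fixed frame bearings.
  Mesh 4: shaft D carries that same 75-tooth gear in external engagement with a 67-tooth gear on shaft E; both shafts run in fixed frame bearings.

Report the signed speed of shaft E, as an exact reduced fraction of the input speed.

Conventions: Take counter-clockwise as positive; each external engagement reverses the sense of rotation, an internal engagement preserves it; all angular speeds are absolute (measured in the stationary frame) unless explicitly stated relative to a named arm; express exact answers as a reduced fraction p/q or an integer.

32032/95475

4-mesh fixed-axis compound train (all bearings frame-fixed)
mesh 1 [56T→90T]: |ω|/ω_in = 1×56/90 = 28/45, sense flips to −
mesh 2 [52T→95T]: |ω|/ω_in = (28/45)×52/95 = 1456/4275, sense flips to +
mesh 3 [66T→75T]: |ω|/ω_in = (1456/4275)×66/75 = 32032/106875, sense flips to −
mesh 4 [75T→67T]: |ω|/ω_in = (32032/106875)×75/67 = 32032/95475, sense flips to +
signed output speed (× input speed) = 32032/95475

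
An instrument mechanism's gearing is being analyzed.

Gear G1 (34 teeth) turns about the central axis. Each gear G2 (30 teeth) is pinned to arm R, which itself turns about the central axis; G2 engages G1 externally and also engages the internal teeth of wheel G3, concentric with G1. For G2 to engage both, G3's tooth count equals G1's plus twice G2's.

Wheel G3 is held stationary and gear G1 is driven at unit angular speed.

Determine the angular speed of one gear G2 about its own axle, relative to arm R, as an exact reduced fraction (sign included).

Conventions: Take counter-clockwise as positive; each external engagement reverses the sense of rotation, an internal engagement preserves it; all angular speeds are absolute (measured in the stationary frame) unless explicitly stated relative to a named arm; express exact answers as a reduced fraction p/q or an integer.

recognized (axles ride arm R): planetary set, 34/30/94 teeth
ring teeth: 34 + 2·30 = 94
34(ω_sun−ω_arm) = −94(ω_ring−ω_arm),  ω_ring = 0, ω_sun = 1
34(1−ω_arm) = −94(0−ω_arm)  ⇒  128·ω_arm = 34  ⇒  ω_arm = 17/64
sun–planet mesh: 34·(1−17/64) = −30·(ω_p−ω_arm)  ⇒  ω_p−ω_arm = -799/960
exact speed ratio = -799/960

-799/960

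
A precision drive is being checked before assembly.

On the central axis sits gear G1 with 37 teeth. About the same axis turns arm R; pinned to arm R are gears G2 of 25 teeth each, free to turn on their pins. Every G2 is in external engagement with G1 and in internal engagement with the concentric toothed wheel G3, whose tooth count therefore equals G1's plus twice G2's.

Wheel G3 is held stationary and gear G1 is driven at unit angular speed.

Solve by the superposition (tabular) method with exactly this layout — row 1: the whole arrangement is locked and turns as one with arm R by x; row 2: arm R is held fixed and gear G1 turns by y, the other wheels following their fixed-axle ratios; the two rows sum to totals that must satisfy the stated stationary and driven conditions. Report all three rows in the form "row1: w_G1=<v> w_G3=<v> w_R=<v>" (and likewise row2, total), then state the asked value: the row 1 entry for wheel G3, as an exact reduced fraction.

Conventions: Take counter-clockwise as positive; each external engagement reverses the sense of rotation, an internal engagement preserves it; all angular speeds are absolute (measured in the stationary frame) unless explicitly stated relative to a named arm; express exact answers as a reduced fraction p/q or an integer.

topology: planetary set — G1 37T / G2 25T / G3 87T, arm = carrier (Willis)
row 1 (train locked, turned with arm): all members turn x
row 2: sun turns y, ring = −(37/87)·y, arm 0
boundary: total ω_ring = x − (37/87)·y = 0 and total ω_sun = x + y = 1  ⇒  y = 87/124, x = 37/124
row 2 ring = −(37/87)·87/124 = -37/124
totals (row 1 + row 2): sun 37/124 + 87/124 = 1, ring 37/124 + (-37/124) = 0, arm 37/124 + 0 = 37/124
asked cell (row1, ring) = 37/124

row1: w_G1=37/124 w_G3=37/124 w_R=37/124
row2: w_G1=87/124 w_G3=-37/124 w_R=0
total: w_G1=1 w_G3=0 w_R=37/124
asked value: 37/124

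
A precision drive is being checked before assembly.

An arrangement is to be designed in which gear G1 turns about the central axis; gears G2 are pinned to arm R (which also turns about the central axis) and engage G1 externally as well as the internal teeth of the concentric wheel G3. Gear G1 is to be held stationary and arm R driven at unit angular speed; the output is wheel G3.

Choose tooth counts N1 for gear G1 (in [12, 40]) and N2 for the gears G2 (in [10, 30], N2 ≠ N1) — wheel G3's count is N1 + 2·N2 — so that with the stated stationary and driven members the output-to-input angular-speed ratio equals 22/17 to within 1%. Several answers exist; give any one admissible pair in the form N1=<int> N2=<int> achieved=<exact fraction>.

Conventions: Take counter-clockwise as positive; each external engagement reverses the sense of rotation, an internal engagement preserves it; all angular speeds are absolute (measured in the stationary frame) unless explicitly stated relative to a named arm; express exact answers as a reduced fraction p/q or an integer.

N1=15 N2=18 achieved=22/17

class = planetary set [ratio 22/17 wanted; Willis about the carrier]
Willis with ω_sun = 0: ω_ring/ω_arm = (N1+N3)/N3; set equal to 22/17  ⇒  N3/N1 = 1/(22/17 − 1) = 17/5
N3 = N1 + 2·N2  ⇒  N2/N1 = (N3/N1 − 1)/2 = (17/5 − 1)/2 = 6/5
smallest multiple with N1 ≥ 12 and N2 ≥ 10: k = 3  ⇒  N1 = 3·5 = 15, N2 = 3·6 = 18 (N1 ≤ 40, N2 ≤ 30, N2 ≠ N1 ✓), N3 = 15 + 2·18 = 51
check: (N1+N3)/N3 with N1 = 15, N3 = 51 gives 22/17; |achieved − target| = 0 ≤ 11/850 ✓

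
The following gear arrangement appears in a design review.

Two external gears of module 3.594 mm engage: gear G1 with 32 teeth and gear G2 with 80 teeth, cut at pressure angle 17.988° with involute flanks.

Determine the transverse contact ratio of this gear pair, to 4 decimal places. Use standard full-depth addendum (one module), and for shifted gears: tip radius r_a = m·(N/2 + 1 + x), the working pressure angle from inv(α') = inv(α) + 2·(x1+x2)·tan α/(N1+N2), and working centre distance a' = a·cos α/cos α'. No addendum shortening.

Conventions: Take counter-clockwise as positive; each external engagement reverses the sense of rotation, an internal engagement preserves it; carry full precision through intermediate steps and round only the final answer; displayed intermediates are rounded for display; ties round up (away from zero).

single-mesh involute tooth geometry (32T engaging 80T at module 3.594)
base radii: r_b1 = 54.693274, r_b2 = 136.733186
tip radii: r_a1 = 61.098000, r_a2 = 147.354000
no profile shift: α' = α, a' = a
action lengths: √(r_a1²−r_b1²) = 27.232542, √(r_a2²−r_b2²) = 54.929383
base pitch p_b = π·m·cos α = 10.738999
CR = (27.232542 + 54.929383 − 201.264000·sin 17.98800°)/10.738999 = 1.863118
contact ratio ≈ 1.8631

1.8631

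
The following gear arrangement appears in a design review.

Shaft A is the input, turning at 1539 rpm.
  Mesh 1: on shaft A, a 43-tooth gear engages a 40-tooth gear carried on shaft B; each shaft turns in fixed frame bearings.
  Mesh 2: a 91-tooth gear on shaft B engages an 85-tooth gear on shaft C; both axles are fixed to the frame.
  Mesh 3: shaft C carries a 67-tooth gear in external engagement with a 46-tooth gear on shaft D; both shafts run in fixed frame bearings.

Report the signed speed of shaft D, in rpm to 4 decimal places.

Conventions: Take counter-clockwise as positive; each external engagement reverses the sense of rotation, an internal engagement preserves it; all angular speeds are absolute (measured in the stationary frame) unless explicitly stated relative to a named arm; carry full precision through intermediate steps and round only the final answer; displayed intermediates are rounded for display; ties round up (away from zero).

-2579.8029 rpm

recognized (4 fixed axles, 3 meshes): fixed-axis compound train
mesh 1 [43T→40T]: ω = 1539.0000×43/40 = 1654.4250 rpm, sense flips to −
mesh 2 [91T→85T]: ω = 1654.4250×91/85 = 1771.2079 rpm, sense flips to +
mesh 3 [67T→46T]: ω = 1771.2079×67/46 = 2579.8029 rpm, sense flips to −
signed output speed = -2579.8029 rpm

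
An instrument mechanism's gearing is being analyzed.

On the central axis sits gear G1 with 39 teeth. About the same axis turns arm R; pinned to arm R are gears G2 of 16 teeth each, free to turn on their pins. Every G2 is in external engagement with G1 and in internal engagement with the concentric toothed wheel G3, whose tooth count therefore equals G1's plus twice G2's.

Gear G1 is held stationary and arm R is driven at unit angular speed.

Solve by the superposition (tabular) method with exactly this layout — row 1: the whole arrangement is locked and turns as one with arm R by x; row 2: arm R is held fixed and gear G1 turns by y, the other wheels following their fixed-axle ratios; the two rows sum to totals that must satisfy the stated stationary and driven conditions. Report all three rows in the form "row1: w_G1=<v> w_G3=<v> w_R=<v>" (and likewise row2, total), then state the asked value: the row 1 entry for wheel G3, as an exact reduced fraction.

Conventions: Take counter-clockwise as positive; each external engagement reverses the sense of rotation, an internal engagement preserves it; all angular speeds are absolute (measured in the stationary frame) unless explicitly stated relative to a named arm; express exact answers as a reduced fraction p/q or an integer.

topology: planetary set — G1 39T / G2 16T / G3 71T, arm = carrier (Willis)
row 1: whole set turns with the arm by x
row 2: sun turns y, ring = −(39/71)·y, arm 0
boundary: total ω_sun = x + y = 0 and total ω_arm = x = 1  ⇒  y = -1, x = 1
row 2 ring = −(39/71)·(-1) = 39/71
totals (row 1 + row 2): sun 1 + (-1) = 0, ring 1 + 39/71 = 110/71, arm 1 + 0 = 1
asked cell (row1, ring) = 1

row1: w_G1=1 w_G3=1 w_R=1
row2: w_G1=-1 w_G3=39/71 w_R=0
total: w_G1=0 w_G3=110/71 w_R=1
asked value: 1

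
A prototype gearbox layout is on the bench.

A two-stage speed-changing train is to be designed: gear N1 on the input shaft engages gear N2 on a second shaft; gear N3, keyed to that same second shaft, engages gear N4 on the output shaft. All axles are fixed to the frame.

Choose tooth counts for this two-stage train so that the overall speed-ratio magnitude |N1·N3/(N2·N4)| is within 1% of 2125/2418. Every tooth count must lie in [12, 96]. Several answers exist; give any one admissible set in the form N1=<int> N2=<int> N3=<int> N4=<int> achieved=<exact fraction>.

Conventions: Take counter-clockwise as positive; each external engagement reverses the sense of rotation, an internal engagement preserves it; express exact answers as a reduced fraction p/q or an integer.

2-stage fixed-axis compound train for ratio 2125/2418
target = 2125/2418 in lowest terms: an exact hit needs N1·N3 = k·2125 and N2·N4 = k·2418 for one integer k, every count in [12, 96]; additionally prefer no 1:1 stage (N1 ≠ N2, N3 ≠ N4)
k = 1: N1·N3 = 2125 = 25·85, N2·N4 = 2418 = 26·93
achieved = 25·85/(26·93) = 2125/2418; |achieved − target| = 0 ≤ 85/9672 ✓

N1=25 N2=26 N3=85 N4=93 achieved=2125/2418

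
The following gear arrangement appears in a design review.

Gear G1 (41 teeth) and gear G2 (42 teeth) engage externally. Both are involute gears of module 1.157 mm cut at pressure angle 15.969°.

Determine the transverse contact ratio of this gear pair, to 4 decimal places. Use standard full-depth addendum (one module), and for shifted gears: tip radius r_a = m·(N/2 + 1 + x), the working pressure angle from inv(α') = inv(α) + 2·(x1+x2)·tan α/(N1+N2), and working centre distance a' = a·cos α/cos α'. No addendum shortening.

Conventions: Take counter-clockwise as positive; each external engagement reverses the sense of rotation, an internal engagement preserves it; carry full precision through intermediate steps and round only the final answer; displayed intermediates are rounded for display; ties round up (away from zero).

1.9578

recognized (one external pair, fixed centres): single-mesh tooth geometry, m = 1.157, N1 = 41, N2 = 42
base radii: r_b1 = 22.803219, r_b2 = 23.359396
tip radii: r_a1 = 24.875500, r_a2 = 25.454000
no profile shift: α' = α, a' = a
action lengths: √(r_a1²−r_b1²) = 9.940004, √(r_a2²−r_b2²) = 10.111615
base pitch p_b = π·m·cos α = 3.494557
CR = (9.940004 + 10.111615 − 48.015500·sin 15.96900°)/3.494557 = 1.957824
contact ratio ≈ 1.9578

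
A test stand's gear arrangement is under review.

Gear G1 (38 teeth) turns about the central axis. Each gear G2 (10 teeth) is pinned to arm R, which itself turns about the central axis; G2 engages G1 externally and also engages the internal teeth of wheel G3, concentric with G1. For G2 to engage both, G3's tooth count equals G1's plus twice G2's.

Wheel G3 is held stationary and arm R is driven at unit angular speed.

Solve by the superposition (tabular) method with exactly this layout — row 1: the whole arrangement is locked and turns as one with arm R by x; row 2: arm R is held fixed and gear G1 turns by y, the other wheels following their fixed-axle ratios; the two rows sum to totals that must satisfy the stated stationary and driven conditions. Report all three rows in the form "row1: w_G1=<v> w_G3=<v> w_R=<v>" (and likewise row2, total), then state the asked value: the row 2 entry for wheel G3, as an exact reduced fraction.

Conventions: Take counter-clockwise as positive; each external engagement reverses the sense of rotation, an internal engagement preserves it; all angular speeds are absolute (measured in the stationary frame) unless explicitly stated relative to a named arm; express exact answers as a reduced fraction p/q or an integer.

topology: planetary set — G1 38T / G2 10T / G3 58T, arm = carrier (Willis)
row 1 (train locked, turned with arm): all members turn x
row 2 (arm held, sun turns y): ω_ring = −(38/58)·y, ω_arm = 0
boundary: total ω_ring = x − (38/58)·y = 0 and total ω_arm = x = 1  ⇒  y = 29/19, x = 1
row 2 ring = −(38/58)·29/19 = -1
totals (row 1 + row 2): sun 1 + 29/19 = 48/19, ring 1 + (-1) = 0, arm 1 + 0 = 1
asked cell (row2, ring) = -1

row1: w_G1=1 w_G3=1 w_R=1
row2: w_G1=29/19 w_G3=-1 w_R=0
total: w_G1=48/19 w_G3=0 w_R=1
asked value: -1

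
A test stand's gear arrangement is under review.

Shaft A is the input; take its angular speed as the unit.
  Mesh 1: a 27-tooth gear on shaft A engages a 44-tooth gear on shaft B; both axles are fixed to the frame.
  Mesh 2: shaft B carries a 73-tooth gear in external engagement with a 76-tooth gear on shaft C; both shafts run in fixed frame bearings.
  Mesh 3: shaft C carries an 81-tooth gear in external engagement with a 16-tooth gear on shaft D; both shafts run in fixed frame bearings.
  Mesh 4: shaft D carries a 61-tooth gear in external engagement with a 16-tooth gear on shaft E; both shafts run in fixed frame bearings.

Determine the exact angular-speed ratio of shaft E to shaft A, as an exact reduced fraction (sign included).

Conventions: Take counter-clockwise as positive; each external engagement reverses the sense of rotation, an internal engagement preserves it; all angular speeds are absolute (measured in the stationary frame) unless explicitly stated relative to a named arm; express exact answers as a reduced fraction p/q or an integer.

9738711/856064

class = fixed-axis compound train [4 meshes; 4 ratios multiply, 4 sense flips]
mesh 1 [27T→44T]: running ratio 27/44, sense −
mesh 2 [73T→76T]: running ratio 1971/3344, sense +
mesh 3 [81T→16T]: running ratio 159651/53504, sense −
mesh 4 [61T→16T]: running ratio 9738711/856064, sense +
ω_out/ω_in = 9738711/856064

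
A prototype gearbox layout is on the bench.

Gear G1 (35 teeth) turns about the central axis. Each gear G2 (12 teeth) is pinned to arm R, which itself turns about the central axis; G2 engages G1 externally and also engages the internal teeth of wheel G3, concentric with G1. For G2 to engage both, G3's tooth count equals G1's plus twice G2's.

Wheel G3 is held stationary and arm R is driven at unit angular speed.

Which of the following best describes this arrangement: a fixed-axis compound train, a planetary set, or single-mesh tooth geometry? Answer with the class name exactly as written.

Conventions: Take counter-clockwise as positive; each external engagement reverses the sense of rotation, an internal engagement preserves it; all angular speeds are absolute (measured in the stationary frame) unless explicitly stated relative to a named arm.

planetary set

planetary set (35T centre, 12T on arm, 59T internal) — Willis relation
classification: planetary set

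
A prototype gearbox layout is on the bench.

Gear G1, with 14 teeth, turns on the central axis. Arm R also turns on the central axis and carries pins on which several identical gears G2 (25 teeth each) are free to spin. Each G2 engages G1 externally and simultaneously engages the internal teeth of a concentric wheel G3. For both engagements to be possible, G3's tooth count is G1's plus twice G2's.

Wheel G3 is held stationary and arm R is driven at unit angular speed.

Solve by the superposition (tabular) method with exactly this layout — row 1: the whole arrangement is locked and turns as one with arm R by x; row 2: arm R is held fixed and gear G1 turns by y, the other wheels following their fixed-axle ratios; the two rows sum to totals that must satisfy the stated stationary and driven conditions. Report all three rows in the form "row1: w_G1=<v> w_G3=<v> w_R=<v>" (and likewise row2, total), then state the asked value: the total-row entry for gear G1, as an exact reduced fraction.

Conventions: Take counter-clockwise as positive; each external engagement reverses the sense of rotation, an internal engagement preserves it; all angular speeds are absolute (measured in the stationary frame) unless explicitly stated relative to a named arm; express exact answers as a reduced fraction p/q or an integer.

row1: w_G1=1 w_G3=1 w_R=1
row2: w_G1=32/7 w_G3=-1 w_R=0
total: w_G1=39/7 w_G3=0 w_R=1
asked value: 39/7

planetary set (14T centre, 25T on arm, 64T internal) — Willis relation
superposition row 1 [locked train]: every member turns x
row 2 (arm held, sun turns y): ω_ring = −(14/64)·y, ω_arm = 0
boundary: total ω_ring = x − (14/64)·y = 0 and total ω_arm = x = 1  ⇒  y = 32/7, x = 1
row 2 ring = −(14/64)·32/7 = -1
totals (row 1 + row 2): sun 1 + 32/7 = 39/7, ring 1 + (-1) = 0, arm 1 + 0 = 1
asked cell (total, sun) = 39/7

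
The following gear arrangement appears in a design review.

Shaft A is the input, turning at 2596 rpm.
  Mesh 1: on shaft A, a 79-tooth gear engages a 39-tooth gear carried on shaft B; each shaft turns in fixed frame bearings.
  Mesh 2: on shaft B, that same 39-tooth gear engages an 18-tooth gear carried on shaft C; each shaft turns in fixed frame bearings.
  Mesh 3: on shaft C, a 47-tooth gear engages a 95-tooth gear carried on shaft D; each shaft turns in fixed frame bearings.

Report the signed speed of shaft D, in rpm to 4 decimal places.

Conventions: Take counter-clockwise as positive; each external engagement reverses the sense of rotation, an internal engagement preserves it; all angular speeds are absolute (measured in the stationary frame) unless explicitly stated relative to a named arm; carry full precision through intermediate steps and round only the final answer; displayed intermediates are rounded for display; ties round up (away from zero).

class = fixed-axis compound train [3 meshes; 3 ratios multiply, 3 sense flips]
mesh 1 [79T→39T]: ω = 2596.0000×79/39 = 5258.5641 rpm, sense flips to −
mesh 2 [39T→18T]: ω = 5258.5641×39/18 = 11393.5556 rpm, sense flips to +
mesh 3 [47T→95T]: ω = 11393.5556×47/95 = 5636.8117 rpm, sense flips to −
signed output speed = -5636.8117 rpm

-5636.8117 rpm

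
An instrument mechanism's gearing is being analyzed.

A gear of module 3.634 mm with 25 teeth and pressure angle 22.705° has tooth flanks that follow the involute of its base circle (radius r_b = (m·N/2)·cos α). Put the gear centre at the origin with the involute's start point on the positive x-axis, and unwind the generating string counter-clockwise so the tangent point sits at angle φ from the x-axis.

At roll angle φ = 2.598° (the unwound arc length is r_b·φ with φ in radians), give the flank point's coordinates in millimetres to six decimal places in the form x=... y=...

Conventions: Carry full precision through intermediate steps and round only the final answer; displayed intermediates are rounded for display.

recognized (one wheel, involute flank): single-mesh tooth geometry, m = 3.634, N = 25
pitch radius r_p = m·N/2 = 3.634·25/2 = 45.425000
base radius r_b = r_p·cos α = 45.425000·cos 22.705° = 41.904763
roll angle φ = 2.598° = 0.04534365 rad
x = r_b·(cos φ + φ·sin φ) = 41.947820
y = r_b·(sin φ − φ·cos φ) = 0.001302

x=41.947820 y=0.001302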